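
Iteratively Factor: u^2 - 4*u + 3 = (u - 1)*(u - 3)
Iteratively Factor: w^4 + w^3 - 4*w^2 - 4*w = (w - 2)*(w^3 + 3*w^2 + 2*w) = (w - 2)*(w + 2)*(w^2 + w) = w*(w - 2)*(w + 2)*(w + 1)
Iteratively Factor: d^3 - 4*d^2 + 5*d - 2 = (d - 2)*(d^2 - 2*d + 1) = (d - 2)*(d - 1)*(d - 1)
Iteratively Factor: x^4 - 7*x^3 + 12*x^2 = (x)*(x^3 - 7*x^2 + 12*x) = x*(x - 3)*(x^2 - 4*x) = x^2*(x - 3)*(x - 4)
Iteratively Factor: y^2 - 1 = (y + 1)*(y - 1)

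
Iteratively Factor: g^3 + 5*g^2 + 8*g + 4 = (g + 2)*(g^2 + 3*g + 2) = (g + 1)*(g + 2)*(g + 2)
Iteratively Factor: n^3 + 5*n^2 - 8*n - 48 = (n + 4)*(n^2 + n - 12) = (n + 4)^2*(n - 3)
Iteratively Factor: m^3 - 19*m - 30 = (m - 5)*(m^2 + 5*m + 6) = (m - 5)*(m + 3)*(m + 2)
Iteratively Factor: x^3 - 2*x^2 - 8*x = (x + 2)*(x^2 - 4*x) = x*(x + 2)*(x - 4)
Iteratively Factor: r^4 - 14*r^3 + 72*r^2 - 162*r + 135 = (r - 3)*(r^3 - 11*r^2 + 39*r - 45) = (r - 5)*(r - 3)*(r^2 - 6*r + 9) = (r - 5)*(r - 3)^2*(r - 3)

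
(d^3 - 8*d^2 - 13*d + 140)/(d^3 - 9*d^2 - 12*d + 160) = (d - 7)/(d - 8)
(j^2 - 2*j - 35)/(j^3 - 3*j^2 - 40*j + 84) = (j + 5)/(j^2 + 4*j - 12)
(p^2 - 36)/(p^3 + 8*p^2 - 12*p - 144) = (p - 6)/(p^2 + 2*p - 24)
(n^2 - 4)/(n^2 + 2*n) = (n - 2)/n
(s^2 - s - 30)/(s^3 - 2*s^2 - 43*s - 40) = (s - 6)/(s^2 - 7*s - 8)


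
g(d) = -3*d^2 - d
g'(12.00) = -73.00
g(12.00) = -444.00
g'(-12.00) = 71.00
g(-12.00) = -420.00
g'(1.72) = -11.32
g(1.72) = -10.60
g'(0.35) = -3.10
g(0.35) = -0.72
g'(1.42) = -9.52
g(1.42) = -7.47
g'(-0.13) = -0.22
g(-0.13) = 0.08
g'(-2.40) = 13.40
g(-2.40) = -14.88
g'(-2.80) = 15.80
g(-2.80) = -20.72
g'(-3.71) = 21.26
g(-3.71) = -37.58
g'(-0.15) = -0.10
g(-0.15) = 0.08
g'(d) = -6*d - 1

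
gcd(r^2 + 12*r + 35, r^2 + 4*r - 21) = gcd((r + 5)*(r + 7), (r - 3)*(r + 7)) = r + 7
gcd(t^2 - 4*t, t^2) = t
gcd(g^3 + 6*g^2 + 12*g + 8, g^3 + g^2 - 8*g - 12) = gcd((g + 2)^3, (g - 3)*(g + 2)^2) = g^2 + 4*g + 4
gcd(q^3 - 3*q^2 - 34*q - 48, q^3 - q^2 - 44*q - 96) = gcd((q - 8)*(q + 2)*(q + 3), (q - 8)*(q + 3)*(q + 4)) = q^2 - 5*q - 24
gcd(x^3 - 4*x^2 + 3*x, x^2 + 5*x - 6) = x - 1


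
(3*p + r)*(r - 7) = 3*p*r - 21*p + r^2 - 7*r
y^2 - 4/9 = (y - 2/3)*(y + 2/3)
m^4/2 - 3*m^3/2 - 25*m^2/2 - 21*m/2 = m*(m/2 + 1/2)*(m - 7)*(m + 3)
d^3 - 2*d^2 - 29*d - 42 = (d - 7)*(d + 2)*(d + 3)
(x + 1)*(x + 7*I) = x^2 + x + 7*I*x + 7*I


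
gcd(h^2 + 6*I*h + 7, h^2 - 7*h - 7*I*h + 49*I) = 1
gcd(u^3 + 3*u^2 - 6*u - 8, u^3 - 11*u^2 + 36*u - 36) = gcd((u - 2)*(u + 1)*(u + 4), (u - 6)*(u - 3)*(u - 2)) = u - 2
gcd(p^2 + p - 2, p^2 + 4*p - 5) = p - 1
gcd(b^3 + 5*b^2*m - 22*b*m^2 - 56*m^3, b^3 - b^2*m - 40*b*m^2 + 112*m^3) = b^2 + 3*b*m - 28*m^2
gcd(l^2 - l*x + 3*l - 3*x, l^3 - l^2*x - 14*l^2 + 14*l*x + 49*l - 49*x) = -l + x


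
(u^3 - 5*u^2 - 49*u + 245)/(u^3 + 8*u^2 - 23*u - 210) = (u - 7)/(u + 6)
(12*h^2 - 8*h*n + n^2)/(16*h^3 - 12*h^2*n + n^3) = (6*h - n)/(8*h^2 - 2*h*n - n^2)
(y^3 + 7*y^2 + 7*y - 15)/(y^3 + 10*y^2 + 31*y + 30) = (y - 1)/(y + 2)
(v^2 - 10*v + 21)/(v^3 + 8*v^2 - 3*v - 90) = (v - 7)/(v^2 + 11*v + 30)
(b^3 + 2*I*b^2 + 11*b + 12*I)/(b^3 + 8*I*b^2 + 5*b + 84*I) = (b + I)/(b + 7*I)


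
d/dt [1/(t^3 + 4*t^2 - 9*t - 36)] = (-3*t^2 - 8*t + 9)/(t^3 + 4*t^2 - 9*t - 36)^2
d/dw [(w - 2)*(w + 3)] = 2*w + 1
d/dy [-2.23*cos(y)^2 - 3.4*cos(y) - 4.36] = (4.46*cos(y) + 3.4)*sin(y)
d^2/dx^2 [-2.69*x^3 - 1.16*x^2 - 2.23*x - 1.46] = -16.14*x - 2.32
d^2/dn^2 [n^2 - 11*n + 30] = 2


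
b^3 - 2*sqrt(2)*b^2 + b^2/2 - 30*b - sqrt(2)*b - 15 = (b + 1/2)*(b - 5*sqrt(2))*(b + 3*sqrt(2))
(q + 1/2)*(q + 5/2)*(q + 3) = q^3 + 6*q^2 + 41*q/4 + 15/4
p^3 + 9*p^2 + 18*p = p*(p + 3)*(p + 6)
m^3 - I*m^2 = m^2*(m - I)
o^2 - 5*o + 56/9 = (o - 8/3)*(o - 7/3)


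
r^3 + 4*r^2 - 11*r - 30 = (r - 3)*(r + 2)*(r + 5)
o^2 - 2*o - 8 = (o - 4)*(o + 2)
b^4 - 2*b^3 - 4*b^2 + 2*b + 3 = (b - 3)*(b - 1)*(b + 1)^2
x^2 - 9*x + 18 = (x - 6)*(x - 3)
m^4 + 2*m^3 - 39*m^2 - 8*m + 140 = (m - 5)*(m - 2)*(m + 2)*(m + 7)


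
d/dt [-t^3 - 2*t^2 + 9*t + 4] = -3*t^2 - 4*t + 9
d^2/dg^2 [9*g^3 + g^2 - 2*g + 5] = 54*g + 2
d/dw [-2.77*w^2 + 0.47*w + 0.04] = 0.47 - 5.54*w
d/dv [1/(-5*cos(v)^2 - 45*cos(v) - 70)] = -(2*cos(v) + 9)*sin(v)/(5*(cos(v)^2 + 9*cos(v) + 14)^2)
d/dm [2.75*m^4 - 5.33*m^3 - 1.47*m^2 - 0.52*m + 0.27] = 11.0*m^3 - 15.99*m^2 - 2.94*m - 0.52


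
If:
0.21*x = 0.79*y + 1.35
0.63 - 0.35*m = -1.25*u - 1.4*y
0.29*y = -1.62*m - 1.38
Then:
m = -0.179012345679012*y - 0.851851851851852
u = -1.17012345679012*y - 0.742518518518518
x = 3.76190476190476*y + 6.42857142857143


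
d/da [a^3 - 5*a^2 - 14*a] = 3*a^2 - 10*a - 14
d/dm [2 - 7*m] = -7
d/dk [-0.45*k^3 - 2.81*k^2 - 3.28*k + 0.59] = -1.35*k^2 - 5.62*k - 3.28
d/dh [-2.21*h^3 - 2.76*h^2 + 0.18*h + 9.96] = -6.63*h^2 - 5.52*h + 0.18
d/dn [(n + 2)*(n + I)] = 2*n + 2 + I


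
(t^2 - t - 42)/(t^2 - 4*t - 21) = (t + 6)/(t + 3)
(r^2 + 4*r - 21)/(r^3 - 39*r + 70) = (r - 3)/(r^2 - 7*r + 10)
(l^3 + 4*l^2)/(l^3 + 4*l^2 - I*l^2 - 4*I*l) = l/(l - I)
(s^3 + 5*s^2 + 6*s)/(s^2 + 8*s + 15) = s*(s + 2)/(s + 5)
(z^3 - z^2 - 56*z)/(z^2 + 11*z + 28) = z*(z - 8)/(z + 4)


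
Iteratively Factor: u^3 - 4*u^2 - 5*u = (u)*(u^2 - 4*u - 5) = u*(u - 5)*(u + 1)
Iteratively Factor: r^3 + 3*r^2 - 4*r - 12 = (r + 2)*(r^2 + r - 6) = (r + 2)*(r + 3)*(r - 2)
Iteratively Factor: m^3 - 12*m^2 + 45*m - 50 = (m - 5)*(m^2 - 7*m + 10) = (m - 5)^2*(m - 2)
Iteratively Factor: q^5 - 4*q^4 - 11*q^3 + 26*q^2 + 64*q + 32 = (q - 4)*(q^4 - 11*q^2 - 18*q - 8) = (q - 4)*(q + 1)*(q^3 - q^2 - 10*q - 8) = (q - 4)*(q + 1)*(q + 2)*(q^2 - 3*q - 4) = (q - 4)^2*(q + 1)*(q + 2)*(q + 1)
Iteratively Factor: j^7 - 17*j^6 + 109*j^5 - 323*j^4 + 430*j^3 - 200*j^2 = (j)*(j^6 - 17*j^5 + 109*j^4 - 323*j^3 + 430*j^2 - 200*j) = j*(j - 1)*(j^5 - 16*j^4 + 93*j^3 - 230*j^2 + 200*j) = j*(j - 5)*(j - 1)*(j^4 - 11*j^3 + 38*j^2 - 40*j) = j*(j - 5)^2*(j - 1)*(j^3 - 6*j^2 + 8*j) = j*(j - 5)^2*(j - 4)*(j - 1)*(j^2 - 2*j) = j*(j - 5)^2*(j - 4)*(j - 2)*(j - 1)*(j)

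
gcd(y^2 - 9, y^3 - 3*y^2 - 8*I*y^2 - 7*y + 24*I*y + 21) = y - 3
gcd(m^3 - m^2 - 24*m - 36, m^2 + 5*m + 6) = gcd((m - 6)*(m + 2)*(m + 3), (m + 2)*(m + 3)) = m^2 + 5*m + 6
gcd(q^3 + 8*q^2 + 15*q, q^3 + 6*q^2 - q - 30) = q^2 + 8*q + 15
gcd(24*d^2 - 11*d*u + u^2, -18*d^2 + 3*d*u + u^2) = -3*d + u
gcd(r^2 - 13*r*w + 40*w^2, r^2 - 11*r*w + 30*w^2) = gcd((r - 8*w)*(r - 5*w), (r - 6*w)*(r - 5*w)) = r - 5*w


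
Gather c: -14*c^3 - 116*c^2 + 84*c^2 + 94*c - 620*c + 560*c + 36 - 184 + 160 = -14*c^3 - 32*c^2 + 34*c + 12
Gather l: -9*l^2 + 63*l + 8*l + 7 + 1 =-9*l^2 + 71*l + 8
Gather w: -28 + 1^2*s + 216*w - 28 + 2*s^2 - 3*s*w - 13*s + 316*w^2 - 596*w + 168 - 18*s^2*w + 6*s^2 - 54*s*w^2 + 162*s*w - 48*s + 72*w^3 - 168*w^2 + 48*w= 8*s^2 - 60*s + 72*w^3 + w^2*(148 - 54*s) + w*(-18*s^2 + 159*s - 332) + 112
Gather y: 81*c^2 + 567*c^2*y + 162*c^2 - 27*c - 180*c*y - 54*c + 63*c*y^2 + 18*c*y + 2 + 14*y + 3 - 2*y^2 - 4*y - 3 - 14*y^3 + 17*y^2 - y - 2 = 243*c^2 - 81*c - 14*y^3 + y^2*(63*c + 15) + y*(567*c^2 - 162*c + 9)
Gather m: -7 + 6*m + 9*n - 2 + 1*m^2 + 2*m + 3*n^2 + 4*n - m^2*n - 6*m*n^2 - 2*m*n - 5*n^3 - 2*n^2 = m^2*(1 - n) + m*(-6*n^2 - 2*n + 8) - 5*n^3 + n^2 + 13*n - 9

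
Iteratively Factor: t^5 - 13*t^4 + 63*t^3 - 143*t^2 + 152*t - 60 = (t - 3)*(t^4 - 10*t^3 + 33*t^2 - 44*t + 20) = (t - 3)*(t - 1)*(t^3 - 9*t^2 + 24*t - 20) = (t - 5)*(t - 3)*(t - 1)*(t^2 - 4*t + 4) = (t - 5)*(t - 3)*(t - 2)*(t - 1)*(t - 2)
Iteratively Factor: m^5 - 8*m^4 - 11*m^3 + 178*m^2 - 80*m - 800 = (m - 4)*(m^4 - 4*m^3 - 27*m^2 + 70*m + 200) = (m - 5)*(m - 4)*(m^3 + m^2 - 22*m - 40) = (m - 5)*(m - 4)*(m + 4)*(m^2 - 3*m - 10) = (m - 5)*(m - 4)*(m + 2)*(m + 4)*(m - 5)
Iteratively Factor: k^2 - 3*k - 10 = (k + 2)*(k - 5)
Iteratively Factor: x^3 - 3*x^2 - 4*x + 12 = (x + 2)*(x^2 - 5*x + 6) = (x - 3)*(x + 2)*(x - 2)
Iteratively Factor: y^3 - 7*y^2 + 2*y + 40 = (y + 2)*(y^2 - 9*y + 20) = (y - 4)*(y + 2)*(y - 5)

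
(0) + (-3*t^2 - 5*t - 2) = -3*t^2 - 5*t - 2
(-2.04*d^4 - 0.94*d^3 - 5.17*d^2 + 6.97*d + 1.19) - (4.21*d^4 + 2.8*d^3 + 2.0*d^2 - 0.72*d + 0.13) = -6.25*d^4 - 3.74*d^3 - 7.17*d^2 + 7.69*d + 1.06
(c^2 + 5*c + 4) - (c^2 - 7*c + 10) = 12*c - 6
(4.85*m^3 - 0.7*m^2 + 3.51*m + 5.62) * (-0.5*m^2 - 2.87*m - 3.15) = -2.425*m^5 - 13.5695*m^4 - 15.0235*m^3 - 10.6787*m^2 - 27.1859*m - 17.703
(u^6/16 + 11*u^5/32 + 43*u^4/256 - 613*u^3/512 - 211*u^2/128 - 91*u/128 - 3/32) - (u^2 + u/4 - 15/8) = u^6/16 + 11*u^5/32 + 43*u^4/256 - 613*u^3/512 - 339*u^2/128 - 123*u/128 + 57/32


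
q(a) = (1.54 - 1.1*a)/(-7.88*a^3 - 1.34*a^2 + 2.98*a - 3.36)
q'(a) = (1.54 - 1.1*a)*(23.64*a^2 + 2.68*a - 2.98)/(-7.88*a^3 - 1.34*a^2 + 2.98*a - 3.36)^2 - 1.1/(-7.88*a^3 - 1.34*a^2 + 2.98*a - 3.36) = (-17.336*a^3 + 34.9316*a^2 + 4.1272*a - 0.8932)/(62.0944*a^6 + 21.1184*a^5 - 45.1692*a^4 + 44.9672*a^3 + 17.8852*a^2 - 20.0256*a + 11.2896)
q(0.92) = -0.07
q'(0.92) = 0.30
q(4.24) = 0.01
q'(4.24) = -0.00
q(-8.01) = 0.00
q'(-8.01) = 0.00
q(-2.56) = 0.04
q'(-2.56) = 0.04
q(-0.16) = -0.45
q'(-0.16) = -0.04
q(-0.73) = -0.74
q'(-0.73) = 2.12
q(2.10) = 0.01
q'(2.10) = 0.00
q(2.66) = 0.01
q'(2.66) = -0.00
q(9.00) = 0.00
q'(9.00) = -0.00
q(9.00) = 0.00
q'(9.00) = -0.00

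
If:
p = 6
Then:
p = 6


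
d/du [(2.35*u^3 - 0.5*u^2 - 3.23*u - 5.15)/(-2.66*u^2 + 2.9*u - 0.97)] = (-6.251*u^4 + 13.63*u^3 - 16.8803*u^2 - 26.428*u + 18.0681)/(7.0756*u^4 - 15.428*u^3 + 13.5704*u^2 - 5.626*u + 0.9409)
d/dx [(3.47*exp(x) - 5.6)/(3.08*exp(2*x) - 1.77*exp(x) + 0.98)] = (-10.6876*exp(2*x) + 34.496*exp(x) - 6.5114)*exp(x)/(9.4864*exp(4*x) - 10.9032*exp(3*x) + 9.1697*exp(2*x) - 3.4692*exp(x) + 0.9604)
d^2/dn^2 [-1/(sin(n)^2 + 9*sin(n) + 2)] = (4*sin(n)^4 + 27*sin(n)^3 + 67*sin(n)^2 - 72*sin(n) - 158)/(sin(n)^2 + 9*sin(n) + 2)^3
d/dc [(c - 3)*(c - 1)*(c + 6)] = 3*c^2 + 4*c - 21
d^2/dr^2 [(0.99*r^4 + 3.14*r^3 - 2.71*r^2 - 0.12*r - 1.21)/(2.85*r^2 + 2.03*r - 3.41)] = (16.08255*r^6 + 34.36587*r^5 - 33.249744*r^4 + 6.67020999999986*r^3 - 209.266464*r^2 + 170.073354*r - 98.177002)/(23.149125*r^6 + 49.466025*r^5 - 47.85948*r^4 - 110.005903*r^3 + 57.263448*r^2 + 70.815129*r - 39.651821)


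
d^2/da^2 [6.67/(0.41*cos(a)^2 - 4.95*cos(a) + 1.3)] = (-4.484908*(1 - cos(a)^2)^2 + 40.610295*cos(a)^3 - 151.453689*cos(a)^2 - 124.14204*cos(a) + 324.238038)/(0.41*cos(a)^2 - 4.95*cos(a) + 1.3)^3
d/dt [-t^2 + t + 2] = 1 - 2*t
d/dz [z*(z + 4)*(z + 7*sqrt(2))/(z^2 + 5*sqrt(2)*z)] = (z^2 + 10*sqrt(2)*z - 8*sqrt(2) + 70)/(z^2 + 10*sqrt(2)*z + 50)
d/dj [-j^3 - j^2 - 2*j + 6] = -3*j^2 - 2*j - 2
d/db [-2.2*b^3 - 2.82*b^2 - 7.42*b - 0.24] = -6.6*b^2 - 5.64*b - 7.42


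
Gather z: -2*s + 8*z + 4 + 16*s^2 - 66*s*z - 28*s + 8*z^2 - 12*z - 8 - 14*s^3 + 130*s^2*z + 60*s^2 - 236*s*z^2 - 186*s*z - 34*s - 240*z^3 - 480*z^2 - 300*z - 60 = -14*s^3 + 76*s^2 - 64*s - 240*z^3 + z^2*(-236*s - 472) + z*(130*s^2 - 252*s - 304) - 64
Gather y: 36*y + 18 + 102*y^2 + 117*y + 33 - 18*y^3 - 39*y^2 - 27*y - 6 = -18*y^3 + 63*y^2 + 126*y + 45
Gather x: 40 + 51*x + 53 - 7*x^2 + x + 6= -7*x^2 + 52*x + 99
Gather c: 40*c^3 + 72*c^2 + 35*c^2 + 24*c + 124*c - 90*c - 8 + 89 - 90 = 40*c^3 + 107*c^2 + 58*c - 9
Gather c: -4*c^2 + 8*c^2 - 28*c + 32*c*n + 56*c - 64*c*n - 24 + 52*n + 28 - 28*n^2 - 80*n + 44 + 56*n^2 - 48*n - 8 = 4*c^2 + c*(28 - 32*n) + 28*n^2 - 76*n + 40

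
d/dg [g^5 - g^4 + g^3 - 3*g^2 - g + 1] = 5*g^4 - 4*g^3 + 3*g^2 - 6*g - 1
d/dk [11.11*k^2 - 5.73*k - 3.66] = 22.22*k - 5.73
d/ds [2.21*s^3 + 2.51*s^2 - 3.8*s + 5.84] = 6.63*s^2 + 5.02*s - 3.8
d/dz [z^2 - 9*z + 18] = 2*z - 9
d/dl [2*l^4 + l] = 8*l^3 + 1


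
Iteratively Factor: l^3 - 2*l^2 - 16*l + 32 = (l - 4)*(l^2 + 2*l - 8) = (l - 4)*(l + 4)*(l - 2)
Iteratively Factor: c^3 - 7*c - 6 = (c + 1)*(c^2 - c - 6) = (c + 1)*(c + 2)*(c - 3)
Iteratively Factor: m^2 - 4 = (m - 2)*(m + 2)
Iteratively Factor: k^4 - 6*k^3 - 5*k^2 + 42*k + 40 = (k + 1)*(k^3 - 7*k^2 + 2*k + 40) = (k - 5)*(k + 1)*(k^2 - 2*k - 8) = (k - 5)*(k + 1)*(k + 2)*(k - 4)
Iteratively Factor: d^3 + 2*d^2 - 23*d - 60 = (d + 4)*(d^2 - 2*d - 15) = (d - 5)*(d + 4)*(d + 3)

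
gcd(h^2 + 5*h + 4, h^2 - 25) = 1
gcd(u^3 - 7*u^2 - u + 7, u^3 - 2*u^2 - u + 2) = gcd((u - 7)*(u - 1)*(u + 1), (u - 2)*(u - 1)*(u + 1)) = u^2 - 1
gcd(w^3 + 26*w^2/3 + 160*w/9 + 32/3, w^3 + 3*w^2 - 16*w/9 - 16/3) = w + 4/3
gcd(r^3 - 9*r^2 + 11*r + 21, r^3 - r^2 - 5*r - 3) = r^2 - 2*r - 3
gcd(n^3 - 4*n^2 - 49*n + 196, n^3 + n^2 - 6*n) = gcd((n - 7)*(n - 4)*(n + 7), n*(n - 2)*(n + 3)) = 1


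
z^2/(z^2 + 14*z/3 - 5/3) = 3*z^2/(3*z^2 + 14*z - 5)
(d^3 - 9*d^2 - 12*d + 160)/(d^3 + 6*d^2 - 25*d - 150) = (d^2 - 4*d - 32)/(d^2 + 11*d + 30)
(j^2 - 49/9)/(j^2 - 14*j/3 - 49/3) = (j - 7/3)/(j - 7)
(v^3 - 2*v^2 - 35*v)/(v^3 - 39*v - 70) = v/(v + 2)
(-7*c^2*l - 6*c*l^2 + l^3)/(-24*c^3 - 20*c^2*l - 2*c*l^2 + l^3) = l*(7*c^2 + 6*c*l - l^2)/(24*c^3 + 20*c^2*l + 2*c*l^2 - l^3)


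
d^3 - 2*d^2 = d^2*(d - 2)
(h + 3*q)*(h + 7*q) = h^2 + 10*h*q + 21*q^2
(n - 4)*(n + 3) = n^2 - n - 12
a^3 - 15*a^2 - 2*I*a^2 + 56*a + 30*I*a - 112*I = (a - 8)*(a - 7)*(a - 2*I)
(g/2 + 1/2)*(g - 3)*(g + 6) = g^3/2 + 2*g^2 - 15*g/2 - 9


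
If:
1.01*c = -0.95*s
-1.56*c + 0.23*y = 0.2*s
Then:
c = 0.170703125*y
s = -0.181484375*y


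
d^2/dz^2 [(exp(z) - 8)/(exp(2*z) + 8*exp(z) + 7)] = (exp(4*z) - 40*exp(3*z) - 234*exp(2*z) - 344*exp(z) + 497)*exp(z)/(exp(6*z) + 24*exp(5*z) + 213*exp(4*z) + 848*exp(3*z) + 1491*exp(2*z) + 1176*exp(z) + 343)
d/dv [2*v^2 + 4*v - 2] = 4*v + 4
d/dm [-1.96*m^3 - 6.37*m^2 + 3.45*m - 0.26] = -5.88*m^2 - 12.74*m + 3.45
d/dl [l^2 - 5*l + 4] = 2*l - 5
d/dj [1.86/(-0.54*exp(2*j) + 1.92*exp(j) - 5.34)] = (2.0088*exp(j) - 3.5712)*exp(j)/(0.54*exp(2*j) - 1.92*exp(j) + 5.34)^2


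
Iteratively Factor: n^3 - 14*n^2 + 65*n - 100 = (n - 5)*(n^2 - 9*n + 20) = (n - 5)^2*(n - 4)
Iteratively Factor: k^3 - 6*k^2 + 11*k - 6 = (k - 1)*(k^2 - 5*k + 6) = (k - 3)*(k - 1)*(k - 2)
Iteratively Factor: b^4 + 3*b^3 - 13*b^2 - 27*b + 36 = (b + 4)*(b^3 - b^2 - 9*b + 9) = (b + 3)*(b + 4)*(b^2 - 4*b + 3) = (b - 3)*(b + 3)*(b + 4)*(b - 1)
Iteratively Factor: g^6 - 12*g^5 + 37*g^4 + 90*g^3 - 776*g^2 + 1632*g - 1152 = (g - 4)*(g^5 - 8*g^4 + 5*g^3 + 110*g^2 - 336*g + 288) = (g - 4)*(g + 4)*(g^4 - 12*g^3 + 53*g^2 - 102*g + 72) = (g - 4)*(g - 2)*(g + 4)*(g^3 - 10*g^2 + 33*g - 36) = (g - 4)*(g - 3)*(g - 2)*(g + 4)*(g^2 - 7*g + 12) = (g - 4)*(g - 3)^2*(g - 2)*(g + 4)*(g - 4)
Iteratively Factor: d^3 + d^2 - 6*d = (d - 2)*(d^2 + 3*d) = d*(d - 2)*(d + 3)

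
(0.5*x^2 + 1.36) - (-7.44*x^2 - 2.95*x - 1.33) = 7.94*x^2 + 2.95*x + 2.69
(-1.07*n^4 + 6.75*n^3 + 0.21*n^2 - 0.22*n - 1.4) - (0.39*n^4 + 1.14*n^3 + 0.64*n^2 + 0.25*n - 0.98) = -1.46*n^4 + 5.61*n^3 - 0.43*n^2 - 0.47*n - 0.42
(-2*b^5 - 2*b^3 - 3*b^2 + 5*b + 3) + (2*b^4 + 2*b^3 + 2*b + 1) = -2*b^5 + 2*b^4 - 3*b^2 + 7*b + 4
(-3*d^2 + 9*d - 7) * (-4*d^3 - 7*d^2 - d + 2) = 12*d^5 - 15*d^4 - 32*d^3 + 34*d^2 + 25*d - 14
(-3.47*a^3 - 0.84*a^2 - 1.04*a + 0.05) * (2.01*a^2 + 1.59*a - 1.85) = -6.9747*a^5 - 7.2057*a^4 + 2.9935*a^3 + 0.000899999999999901*a^2 + 2.0035*a - 0.0925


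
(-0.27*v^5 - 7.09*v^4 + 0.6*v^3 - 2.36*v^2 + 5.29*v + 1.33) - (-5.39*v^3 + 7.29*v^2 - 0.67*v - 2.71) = -0.27*v^5 - 7.09*v^4 + 5.99*v^3 - 9.65*v^2 + 5.96*v + 4.04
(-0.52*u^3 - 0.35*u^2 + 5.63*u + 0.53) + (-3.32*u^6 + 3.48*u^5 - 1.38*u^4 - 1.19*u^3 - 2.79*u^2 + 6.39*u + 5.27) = -3.32*u^6 + 3.48*u^5 - 1.38*u^4 - 1.71*u^3 - 3.14*u^2 + 12.02*u + 5.8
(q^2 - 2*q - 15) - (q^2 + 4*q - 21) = 6 - 6*q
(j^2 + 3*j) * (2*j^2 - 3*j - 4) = 2*j^4 + 3*j^3 - 13*j^2 - 12*j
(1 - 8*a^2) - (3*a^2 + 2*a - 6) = -11*a^2 - 2*a + 7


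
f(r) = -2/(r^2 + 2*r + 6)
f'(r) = -2*(-2*r - 2)/(r^2 + 2*r + 6)^2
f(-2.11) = -0.32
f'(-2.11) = -0.11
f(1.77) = -0.16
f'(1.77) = 0.07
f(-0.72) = -0.39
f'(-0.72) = 0.04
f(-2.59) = -0.27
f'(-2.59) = -0.11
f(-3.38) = -0.19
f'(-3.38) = -0.08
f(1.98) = -0.14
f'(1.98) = 0.06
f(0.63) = -0.26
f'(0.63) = 0.11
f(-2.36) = -0.29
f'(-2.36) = -0.12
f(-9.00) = -0.03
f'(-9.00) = -0.00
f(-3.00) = -0.22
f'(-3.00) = -0.10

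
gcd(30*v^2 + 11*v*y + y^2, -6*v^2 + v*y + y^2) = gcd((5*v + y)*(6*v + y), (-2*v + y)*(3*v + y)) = 1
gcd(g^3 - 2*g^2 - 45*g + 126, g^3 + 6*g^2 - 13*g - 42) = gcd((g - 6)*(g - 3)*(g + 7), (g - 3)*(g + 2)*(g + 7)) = g^2 + 4*g - 21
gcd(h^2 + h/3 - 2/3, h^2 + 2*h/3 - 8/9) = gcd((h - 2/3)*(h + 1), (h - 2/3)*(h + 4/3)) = h - 2/3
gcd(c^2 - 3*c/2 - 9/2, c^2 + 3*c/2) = c + 3/2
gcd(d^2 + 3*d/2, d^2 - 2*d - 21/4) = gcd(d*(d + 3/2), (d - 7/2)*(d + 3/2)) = d + 3/2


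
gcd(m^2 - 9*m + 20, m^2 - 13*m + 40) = m - 5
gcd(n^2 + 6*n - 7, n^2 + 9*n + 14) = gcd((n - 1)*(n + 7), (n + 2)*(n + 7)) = n + 7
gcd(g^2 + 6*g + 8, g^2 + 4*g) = g + 4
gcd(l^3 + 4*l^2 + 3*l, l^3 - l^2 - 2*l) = l^2 + l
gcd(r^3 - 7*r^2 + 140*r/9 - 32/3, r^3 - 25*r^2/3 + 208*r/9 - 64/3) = r^2 - 17*r/3 + 8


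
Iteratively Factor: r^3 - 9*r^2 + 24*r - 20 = (r - 2)*(r^2 - 7*r + 10) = (r - 5)*(r - 2)*(r - 2)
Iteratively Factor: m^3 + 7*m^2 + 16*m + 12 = (m + 3)*(m^2 + 4*m + 4) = (m + 2)*(m + 3)*(m + 2)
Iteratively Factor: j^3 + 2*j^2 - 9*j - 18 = (j + 2)*(j^2 - 9) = (j - 3)*(j + 2)*(j + 3)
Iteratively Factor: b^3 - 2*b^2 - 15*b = (b + 3)*(b^2 - 5*b) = (b - 5)*(b + 3)*(b)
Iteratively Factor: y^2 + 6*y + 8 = (y + 2)*(y + 4)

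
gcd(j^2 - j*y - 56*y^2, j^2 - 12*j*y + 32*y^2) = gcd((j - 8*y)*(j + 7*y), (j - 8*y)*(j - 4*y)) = -j + 8*y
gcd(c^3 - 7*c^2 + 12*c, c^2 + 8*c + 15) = 1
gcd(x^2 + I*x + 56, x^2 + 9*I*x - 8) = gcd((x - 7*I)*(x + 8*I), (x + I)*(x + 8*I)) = x + 8*I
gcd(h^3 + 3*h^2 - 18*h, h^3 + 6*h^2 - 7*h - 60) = h - 3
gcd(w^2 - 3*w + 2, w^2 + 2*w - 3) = w - 1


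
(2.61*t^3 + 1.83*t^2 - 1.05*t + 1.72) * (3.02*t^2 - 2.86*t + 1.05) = 7.8822*t^5 - 1.938*t^4 - 5.6643*t^3 + 10.1189*t^2 - 6.0217*t + 1.806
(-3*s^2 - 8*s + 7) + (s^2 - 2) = -2*s^2 - 8*s + 5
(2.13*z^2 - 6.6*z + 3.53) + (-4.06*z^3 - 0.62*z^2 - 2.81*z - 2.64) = -4.06*z^3 + 1.51*z^2 - 9.41*z + 0.89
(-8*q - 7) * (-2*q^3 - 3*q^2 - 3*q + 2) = 16*q^4 + 38*q^3 + 45*q^2 + 5*q - 14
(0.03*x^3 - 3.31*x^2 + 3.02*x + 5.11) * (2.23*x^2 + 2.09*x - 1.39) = 0.0669*x^5 - 7.3186*x^4 - 0.224999999999999*x^3 + 22.308*x^2 + 6.4821*x - 7.1029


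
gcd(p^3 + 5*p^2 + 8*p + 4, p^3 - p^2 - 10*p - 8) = p^2 + 3*p + 2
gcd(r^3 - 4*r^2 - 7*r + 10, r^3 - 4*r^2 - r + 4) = r - 1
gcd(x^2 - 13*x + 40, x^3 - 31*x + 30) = x - 5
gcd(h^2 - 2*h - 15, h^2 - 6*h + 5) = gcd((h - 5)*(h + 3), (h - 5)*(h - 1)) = h - 5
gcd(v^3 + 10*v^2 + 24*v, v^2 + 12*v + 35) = 1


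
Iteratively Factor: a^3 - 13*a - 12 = (a + 1)*(a^2 - a - 12) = (a - 4)*(a + 1)*(a + 3)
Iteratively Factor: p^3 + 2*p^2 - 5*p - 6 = (p - 2)*(p^2 + 4*p + 3) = (p - 2)*(p + 3)*(p + 1)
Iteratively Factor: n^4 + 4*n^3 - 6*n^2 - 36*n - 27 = (n - 3)*(n^3 + 7*n^2 + 15*n + 9) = (n - 3)*(n + 1)*(n^2 + 6*n + 9) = (n - 3)*(n + 1)*(n + 3)*(n + 3)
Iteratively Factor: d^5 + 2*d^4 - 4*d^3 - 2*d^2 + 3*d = (d - 1)*(d^4 + 3*d^3 - d^2 - 3*d) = d*(d - 1)*(d^3 + 3*d^2 - d - 3) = d*(d - 1)^2*(d^2 + 4*d + 3) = d*(d - 1)^2*(d + 1)*(d + 3)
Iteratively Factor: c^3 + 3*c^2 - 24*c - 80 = (c - 5)*(c^2 + 8*c + 16) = (c - 5)*(c + 4)*(c + 4)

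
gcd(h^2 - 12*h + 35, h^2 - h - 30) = 1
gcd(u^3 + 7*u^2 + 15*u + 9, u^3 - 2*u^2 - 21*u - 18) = u^2 + 4*u + 3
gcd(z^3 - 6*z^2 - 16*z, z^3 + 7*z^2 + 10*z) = z^2 + 2*z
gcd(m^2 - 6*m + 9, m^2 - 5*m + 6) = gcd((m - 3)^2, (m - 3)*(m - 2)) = m - 3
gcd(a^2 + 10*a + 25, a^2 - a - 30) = a + 5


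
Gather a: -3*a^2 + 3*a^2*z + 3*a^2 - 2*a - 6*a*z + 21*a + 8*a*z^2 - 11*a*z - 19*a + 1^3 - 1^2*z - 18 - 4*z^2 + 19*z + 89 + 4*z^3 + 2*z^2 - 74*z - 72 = 3*a^2*z + a*(8*z^2 - 17*z) + 4*z^3 - 2*z^2 - 56*z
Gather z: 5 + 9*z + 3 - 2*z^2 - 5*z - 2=-2*z^2 + 4*z + 6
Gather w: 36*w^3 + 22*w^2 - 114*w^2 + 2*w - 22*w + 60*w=36*w^3 - 92*w^2 + 40*w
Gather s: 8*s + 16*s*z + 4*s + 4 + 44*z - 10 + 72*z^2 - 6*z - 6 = s*(16*z + 12) + 72*z^2 + 38*z - 12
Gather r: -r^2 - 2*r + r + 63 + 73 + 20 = -r^2 - r + 156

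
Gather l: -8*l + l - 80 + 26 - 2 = -7*l - 56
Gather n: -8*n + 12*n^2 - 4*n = 12*n^2 - 12*n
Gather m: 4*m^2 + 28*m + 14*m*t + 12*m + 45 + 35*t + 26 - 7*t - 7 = 4*m^2 + m*(14*t + 40) + 28*t + 64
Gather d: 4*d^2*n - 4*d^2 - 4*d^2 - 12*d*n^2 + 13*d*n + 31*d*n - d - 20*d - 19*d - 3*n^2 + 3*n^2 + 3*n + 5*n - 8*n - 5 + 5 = d^2*(4*n - 8) + d*(-12*n^2 + 44*n - 40)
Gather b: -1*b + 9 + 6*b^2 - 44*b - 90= 6*b^2 - 45*b - 81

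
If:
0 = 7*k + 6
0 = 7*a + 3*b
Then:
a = -3*b/7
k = -6/7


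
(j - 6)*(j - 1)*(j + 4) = j^3 - 3*j^2 - 22*j + 24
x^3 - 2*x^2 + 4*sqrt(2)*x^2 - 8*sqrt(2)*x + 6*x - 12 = (x - 2)*(x + sqrt(2))*(x + 3*sqrt(2))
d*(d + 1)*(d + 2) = d^3 + 3*d^2 + 2*d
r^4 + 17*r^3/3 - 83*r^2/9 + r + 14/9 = (r - 1)*(r - 2/3)*(r + 1/3)*(r + 7)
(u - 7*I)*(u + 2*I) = u^2 - 5*I*u + 14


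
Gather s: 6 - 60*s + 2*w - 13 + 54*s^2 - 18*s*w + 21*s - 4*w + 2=54*s^2 + s*(-18*w - 39) - 2*w - 5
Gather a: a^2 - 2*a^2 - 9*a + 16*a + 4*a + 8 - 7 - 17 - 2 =-a^2 + 11*a - 18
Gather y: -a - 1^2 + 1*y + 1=-a + y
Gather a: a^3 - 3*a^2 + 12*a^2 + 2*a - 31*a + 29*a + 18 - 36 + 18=a^3 + 9*a^2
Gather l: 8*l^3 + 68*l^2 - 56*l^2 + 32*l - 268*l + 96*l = 8*l^3 + 12*l^2 - 140*l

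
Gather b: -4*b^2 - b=-4*b^2 - b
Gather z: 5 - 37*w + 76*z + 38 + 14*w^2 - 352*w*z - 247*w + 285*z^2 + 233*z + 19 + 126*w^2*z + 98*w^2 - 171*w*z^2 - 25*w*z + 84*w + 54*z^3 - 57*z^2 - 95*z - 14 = 112*w^2 - 200*w + 54*z^3 + z^2*(228 - 171*w) + z*(126*w^2 - 377*w + 214) + 48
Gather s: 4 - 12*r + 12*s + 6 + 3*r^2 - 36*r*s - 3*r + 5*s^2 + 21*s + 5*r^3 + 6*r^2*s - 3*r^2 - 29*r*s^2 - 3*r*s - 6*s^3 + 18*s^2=5*r^3 - 15*r - 6*s^3 + s^2*(23 - 29*r) + s*(6*r^2 - 39*r + 33) + 10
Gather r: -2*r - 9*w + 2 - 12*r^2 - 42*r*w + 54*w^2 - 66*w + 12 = -12*r^2 + r*(-42*w - 2) + 54*w^2 - 75*w + 14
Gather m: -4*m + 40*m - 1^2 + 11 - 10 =36*m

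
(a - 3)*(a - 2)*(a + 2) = a^3 - 3*a^2 - 4*a + 12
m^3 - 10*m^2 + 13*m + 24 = (m - 8)*(m - 3)*(m + 1)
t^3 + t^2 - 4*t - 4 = (t - 2)*(t + 1)*(t + 2)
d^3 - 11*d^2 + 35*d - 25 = (d - 5)^2*(d - 1)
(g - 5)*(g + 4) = g^2 - g - 20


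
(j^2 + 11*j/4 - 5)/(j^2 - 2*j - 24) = (j - 5/4)/(j - 6)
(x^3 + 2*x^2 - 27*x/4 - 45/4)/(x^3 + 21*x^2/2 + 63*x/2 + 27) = (x - 5/2)/(x + 6)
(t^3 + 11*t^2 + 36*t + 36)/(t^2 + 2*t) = t + 9 + 18/t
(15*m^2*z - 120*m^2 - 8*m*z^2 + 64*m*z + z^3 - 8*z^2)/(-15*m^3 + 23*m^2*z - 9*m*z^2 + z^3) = (z - 8)/(-m + z)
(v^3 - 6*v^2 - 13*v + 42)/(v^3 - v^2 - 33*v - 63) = (v - 2)/(v + 3)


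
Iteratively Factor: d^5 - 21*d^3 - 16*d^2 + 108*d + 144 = (d + 2)*(d^4 - 2*d^3 - 17*d^2 + 18*d + 72) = (d + 2)*(d + 3)*(d^3 - 5*d^2 - 2*d + 24) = (d - 3)*(d + 2)*(d + 3)*(d^2 - 2*d - 8) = (d - 3)*(d + 2)^2*(d + 3)*(d - 4)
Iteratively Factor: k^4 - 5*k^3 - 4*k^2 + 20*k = (k - 5)*(k^3 - 4*k) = (k - 5)*(k + 2)*(k^2 - 2*k) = (k - 5)*(k - 2)*(k + 2)*(k)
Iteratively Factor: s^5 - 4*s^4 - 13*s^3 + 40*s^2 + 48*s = (s + 1)*(s^4 - 5*s^3 - 8*s^2 + 48*s) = (s + 1)*(s + 3)*(s^3 - 8*s^2 + 16*s) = (s - 4)*(s + 1)*(s + 3)*(s^2 - 4*s) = s*(s - 4)*(s + 1)*(s + 3)*(s - 4)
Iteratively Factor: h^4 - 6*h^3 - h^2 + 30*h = (h - 5)*(h^3 - h^2 - 6*h) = (h - 5)*(h - 3)*(h^2 + 2*h) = h*(h - 5)*(h - 3)*(h + 2)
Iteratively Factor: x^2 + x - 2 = (x + 2)*(x - 1)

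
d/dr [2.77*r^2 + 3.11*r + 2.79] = 5.54*r + 3.11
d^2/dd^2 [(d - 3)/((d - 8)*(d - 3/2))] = 4*(4*d^3 - 36*d^2 + 198*d - 483)/(8*d^6 - 228*d^5 + 2454*d^4 - 12331*d^3 + 29448*d^2 - 32832*d + 13824)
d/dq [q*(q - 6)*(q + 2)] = 3*q^2 - 8*q - 12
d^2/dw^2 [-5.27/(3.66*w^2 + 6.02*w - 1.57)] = (141.189624*w^2 + 232.229928*w - 5.27*(7.32*w + 6.02)*(14.64*w + 12.04) - 60.564948)/(3.66*w^2 + 6.02*w - 1.57)^3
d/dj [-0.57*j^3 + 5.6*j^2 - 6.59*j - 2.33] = -1.71*j^2 + 11.2*j - 6.59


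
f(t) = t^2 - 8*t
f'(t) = 2*t - 8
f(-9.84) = 175.55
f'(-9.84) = -27.68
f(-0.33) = 2.75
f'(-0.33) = -8.66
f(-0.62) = 5.34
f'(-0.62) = -9.24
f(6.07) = -11.72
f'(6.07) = 4.14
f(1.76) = -10.98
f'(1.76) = -4.48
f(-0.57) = 4.88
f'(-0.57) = -9.14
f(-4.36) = 53.89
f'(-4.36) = -16.72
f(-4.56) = 57.27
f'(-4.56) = -17.12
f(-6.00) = 84.00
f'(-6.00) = -20.00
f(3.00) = -15.00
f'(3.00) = -2.00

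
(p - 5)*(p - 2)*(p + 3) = p^3 - 4*p^2 - 11*p + 30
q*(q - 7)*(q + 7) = q^3 - 49*q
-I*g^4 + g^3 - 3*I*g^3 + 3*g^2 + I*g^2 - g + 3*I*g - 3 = (g - 1)*(g + 1)*(g + 3)*(-I*g + 1)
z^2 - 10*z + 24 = (z - 6)*(z - 4)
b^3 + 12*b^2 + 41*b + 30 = (b + 1)*(b + 5)*(b + 6)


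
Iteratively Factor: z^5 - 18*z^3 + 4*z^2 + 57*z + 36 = (z + 1)*(z^4 - z^3 - 17*z^2 + 21*z + 36) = (z + 1)^2*(z^3 - 2*z^2 - 15*z + 36) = (z - 3)*(z + 1)^2*(z^2 + z - 12) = (z - 3)*(z + 1)^2*(z + 4)*(z - 3)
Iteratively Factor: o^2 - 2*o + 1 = (o - 1)*(o - 1)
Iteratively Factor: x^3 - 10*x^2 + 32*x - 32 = (x - 4)*(x^2 - 6*x + 8) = (x - 4)*(x - 2)*(x - 4)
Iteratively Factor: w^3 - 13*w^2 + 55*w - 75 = (w - 5)*(w^2 - 8*w + 15) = (w - 5)*(w - 3)*(w - 5)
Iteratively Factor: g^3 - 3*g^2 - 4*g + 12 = (g - 3)*(g^2 - 4) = (g - 3)*(g - 2)*(g + 2)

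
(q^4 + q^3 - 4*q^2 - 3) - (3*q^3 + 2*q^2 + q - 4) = q^4 - 2*q^3 - 6*q^2 - q + 1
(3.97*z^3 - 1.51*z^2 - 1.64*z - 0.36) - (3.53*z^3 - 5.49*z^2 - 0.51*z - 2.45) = 0.44*z^3 + 3.98*z^2 - 1.13*z + 2.09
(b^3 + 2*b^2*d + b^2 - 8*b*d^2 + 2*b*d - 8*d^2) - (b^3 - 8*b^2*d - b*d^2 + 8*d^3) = 10*b^2*d + b^2 - 7*b*d^2 + 2*b*d - 8*d^3 - 8*d^2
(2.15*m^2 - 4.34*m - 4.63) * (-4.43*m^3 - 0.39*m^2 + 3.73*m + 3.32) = -9.5245*m^5 + 18.3877*m^4 + 30.223*m^3 - 7.2445*m^2 - 31.6787*m - 15.3716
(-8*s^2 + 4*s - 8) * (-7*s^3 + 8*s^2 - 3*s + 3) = 56*s^5 - 92*s^4 + 112*s^3 - 100*s^2 + 36*s - 24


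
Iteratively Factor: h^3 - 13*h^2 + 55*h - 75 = (h - 5)*(h^2 - 8*h + 15) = (h - 5)^2*(h - 3)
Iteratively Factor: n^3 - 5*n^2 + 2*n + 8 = (n - 4)*(n^2 - n - 2) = (n - 4)*(n + 1)*(n - 2)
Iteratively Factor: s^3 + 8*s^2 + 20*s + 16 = (s + 4)*(s^2 + 4*s + 4) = (s + 2)*(s + 4)*(s + 2)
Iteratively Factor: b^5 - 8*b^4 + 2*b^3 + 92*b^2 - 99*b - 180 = (b + 3)*(b^4 - 11*b^3 + 35*b^2 - 13*b - 60) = (b - 3)*(b + 3)*(b^3 - 8*b^2 + 11*b + 20) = (b - 3)*(b + 1)*(b + 3)*(b^2 - 9*b + 20) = (b - 4)*(b - 3)*(b + 1)*(b + 3)*(b - 5)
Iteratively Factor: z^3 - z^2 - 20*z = (z + 4)*(z^2 - 5*z) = (z - 5)*(z + 4)*(z)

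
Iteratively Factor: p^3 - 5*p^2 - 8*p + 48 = (p - 4)*(p^2 - p - 12) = (p - 4)*(p + 3)*(p - 4)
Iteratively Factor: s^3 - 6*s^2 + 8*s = (s - 2)*(s^2 - 4*s) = s*(s - 2)*(s - 4)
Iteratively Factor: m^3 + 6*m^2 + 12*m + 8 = (m + 2)*(m^2 + 4*m + 4) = (m + 2)^2*(m + 2)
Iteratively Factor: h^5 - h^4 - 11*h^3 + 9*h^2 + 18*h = (h + 3)*(h^4 - 4*h^3 + h^2 + 6*h) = h*(h + 3)*(h^3 - 4*h^2 + h + 6) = h*(h - 3)*(h + 3)*(h^2 - h - 2) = h*(h - 3)*(h - 2)*(h + 3)*(h + 1)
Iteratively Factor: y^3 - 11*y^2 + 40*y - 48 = (y - 4)*(y^2 - 7*y + 12) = (y - 4)^2*(y - 3)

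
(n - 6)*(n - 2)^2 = n^3 - 10*n^2 + 28*n - 24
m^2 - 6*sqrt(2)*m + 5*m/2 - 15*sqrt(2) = (m + 5/2)*(m - 6*sqrt(2))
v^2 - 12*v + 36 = (v - 6)^2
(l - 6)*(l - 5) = l^2 - 11*l + 30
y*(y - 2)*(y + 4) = y^3 + 2*y^2 - 8*y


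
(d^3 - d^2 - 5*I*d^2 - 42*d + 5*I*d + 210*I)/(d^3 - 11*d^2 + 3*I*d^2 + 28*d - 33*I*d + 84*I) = (d^2 + d*(6 - 5*I) - 30*I)/(d^2 + d*(-4 + 3*I) - 12*I)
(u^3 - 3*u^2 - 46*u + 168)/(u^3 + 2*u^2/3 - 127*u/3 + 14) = 3*(u - 4)/(3*u - 1)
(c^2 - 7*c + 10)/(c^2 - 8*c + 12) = (c - 5)/(c - 6)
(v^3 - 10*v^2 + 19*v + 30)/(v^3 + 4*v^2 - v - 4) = (v^2 - 11*v + 30)/(v^2 + 3*v - 4)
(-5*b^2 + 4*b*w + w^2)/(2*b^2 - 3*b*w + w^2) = (5*b + w)/(-2*b + w)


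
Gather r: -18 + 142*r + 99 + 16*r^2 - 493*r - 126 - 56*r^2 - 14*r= -40*r^2 - 365*r - 45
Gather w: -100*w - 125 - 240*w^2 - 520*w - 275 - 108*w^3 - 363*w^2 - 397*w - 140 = -108*w^3 - 603*w^2 - 1017*w - 540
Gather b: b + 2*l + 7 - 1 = b + 2*l + 6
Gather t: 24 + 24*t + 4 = 24*t + 28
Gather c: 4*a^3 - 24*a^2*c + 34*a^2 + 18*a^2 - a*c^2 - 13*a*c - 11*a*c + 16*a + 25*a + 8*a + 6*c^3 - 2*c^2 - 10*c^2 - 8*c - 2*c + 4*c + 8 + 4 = 4*a^3 + 52*a^2 + 49*a + 6*c^3 + c^2*(-a - 12) + c*(-24*a^2 - 24*a - 6) + 12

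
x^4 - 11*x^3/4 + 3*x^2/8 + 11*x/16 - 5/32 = (x - 5/2)*(x - 1/2)*(x - 1/4)*(x + 1/2)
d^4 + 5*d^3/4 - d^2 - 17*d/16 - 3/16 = (d - 1)*(d + 1/4)*(d + 1/2)*(d + 3/2)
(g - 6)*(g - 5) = g^2 - 11*g + 30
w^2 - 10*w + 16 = (w - 8)*(w - 2)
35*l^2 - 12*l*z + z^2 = (-7*l + z)*(-5*l + z)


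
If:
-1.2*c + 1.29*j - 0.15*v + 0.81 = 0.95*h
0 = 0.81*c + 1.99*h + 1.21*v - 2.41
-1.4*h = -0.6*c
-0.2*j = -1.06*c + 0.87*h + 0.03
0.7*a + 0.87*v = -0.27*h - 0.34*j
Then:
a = -2.39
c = -0.10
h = -0.04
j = -0.51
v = 2.14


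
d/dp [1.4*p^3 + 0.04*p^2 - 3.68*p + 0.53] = 4.2*p^2 + 0.08*p - 3.68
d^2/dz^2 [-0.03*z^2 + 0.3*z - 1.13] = -0.0600000000000000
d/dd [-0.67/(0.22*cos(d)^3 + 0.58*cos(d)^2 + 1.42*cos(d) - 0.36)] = (0.4422*sin(d)^2 - 0.7772*cos(d) - 1.3936)*sin(d)/(0.22*cos(d)^3 + 0.58*cos(d)^2 + 1.42*cos(d) - 0.36)^2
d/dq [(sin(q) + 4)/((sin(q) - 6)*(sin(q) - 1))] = (-8*sin(q) + cos(q)^2 + 33)*cos(q)/((sin(q) - 6)^2*(sin(q) - 1)^2)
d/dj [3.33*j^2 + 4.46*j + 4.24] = 6.66*j + 4.46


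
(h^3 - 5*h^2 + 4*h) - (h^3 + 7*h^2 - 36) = -12*h^2 + 4*h + 36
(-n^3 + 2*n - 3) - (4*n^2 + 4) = -n^3 - 4*n^2 + 2*n - 7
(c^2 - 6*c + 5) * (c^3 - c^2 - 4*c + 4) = c^5 - 7*c^4 + 7*c^3 + 23*c^2 - 44*c + 20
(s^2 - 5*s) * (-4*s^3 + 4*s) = -4*s^5 + 20*s^4 + 4*s^3 - 20*s^2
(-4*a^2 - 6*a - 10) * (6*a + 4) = -24*a^3 - 52*a^2 - 84*a - 40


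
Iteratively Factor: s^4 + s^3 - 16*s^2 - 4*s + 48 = (s + 4)*(s^3 - 3*s^2 - 4*s + 12) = (s - 2)*(s + 4)*(s^2 - s - 6) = (s - 3)*(s - 2)*(s + 4)*(s + 2)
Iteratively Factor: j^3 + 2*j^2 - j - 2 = (j - 1)*(j^2 + 3*j + 2) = (j - 1)*(j + 2)*(j + 1)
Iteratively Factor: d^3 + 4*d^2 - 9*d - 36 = (d + 4)*(d^2 - 9) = (d - 3)*(d + 4)*(d + 3)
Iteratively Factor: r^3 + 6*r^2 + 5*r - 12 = (r + 4)*(r^2 + 2*r - 3) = (r - 1)*(r + 4)*(r + 3)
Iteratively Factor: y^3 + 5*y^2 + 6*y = (y)*(y^2 + 5*y + 6) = y*(y + 3)*(y + 2)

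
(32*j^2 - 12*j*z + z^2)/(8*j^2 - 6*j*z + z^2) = (-8*j + z)/(-2*j + z)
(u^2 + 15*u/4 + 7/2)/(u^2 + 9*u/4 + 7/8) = 2*(u + 2)/(2*u + 1)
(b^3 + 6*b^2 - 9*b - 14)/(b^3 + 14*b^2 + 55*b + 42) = (b - 2)/(b + 6)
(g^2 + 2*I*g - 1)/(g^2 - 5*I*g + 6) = (g + I)/(g - 6*I)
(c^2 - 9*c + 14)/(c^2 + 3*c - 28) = (c^2 - 9*c + 14)/(c^2 + 3*c - 28)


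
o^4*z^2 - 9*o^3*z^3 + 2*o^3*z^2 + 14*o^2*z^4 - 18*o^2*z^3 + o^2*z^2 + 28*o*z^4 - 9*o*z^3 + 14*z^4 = (o - 7*z)*(o - 2*z)*(o*z + z)^2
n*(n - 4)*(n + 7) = n^3 + 3*n^2 - 28*n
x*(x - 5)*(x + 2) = x^3 - 3*x^2 - 10*x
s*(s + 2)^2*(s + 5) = s^4 + 9*s^3 + 24*s^2 + 20*s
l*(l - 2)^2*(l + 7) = l^4 + 3*l^3 - 24*l^2 + 28*l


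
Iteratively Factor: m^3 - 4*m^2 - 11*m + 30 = (m - 2)*(m^2 - 2*m - 15) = (m - 5)*(m - 2)*(m + 3)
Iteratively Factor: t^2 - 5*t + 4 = (t - 4)*(t - 1)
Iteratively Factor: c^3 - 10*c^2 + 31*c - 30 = (c - 3)*(c^2 - 7*c + 10) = (c - 5)*(c - 3)*(c - 2)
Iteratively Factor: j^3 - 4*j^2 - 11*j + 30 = (j + 3)*(j^2 - 7*j + 10) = (j - 2)*(j + 3)*(j - 5)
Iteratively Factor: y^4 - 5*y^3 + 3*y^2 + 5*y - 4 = (y - 1)*(y^3 - 4*y^2 - y + 4) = (y - 4)*(y - 1)*(y^2 - 1) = (y - 4)*(y - 1)^2*(y + 1)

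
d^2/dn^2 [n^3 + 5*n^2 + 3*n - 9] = 6*n + 10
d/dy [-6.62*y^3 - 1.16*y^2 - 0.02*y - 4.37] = -19.86*y^2 - 2.32*y - 0.02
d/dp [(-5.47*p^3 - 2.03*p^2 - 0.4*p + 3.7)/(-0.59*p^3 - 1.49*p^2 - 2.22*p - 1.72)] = (6.9526*p^4 + 23.8148*p^3 + 38.6848*p^2 + 18.0092*p + 8.902)/(0.3481*p^6 + 1.7582*p^5 + 4.8397*p^4 + 8.6452*p^3 + 10.054*p^2 + 7.6368*p + 2.9584)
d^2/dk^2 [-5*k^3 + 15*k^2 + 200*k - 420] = 30 - 30*k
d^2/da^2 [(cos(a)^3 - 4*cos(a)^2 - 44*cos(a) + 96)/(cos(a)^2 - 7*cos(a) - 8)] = -(sin(a)^4 + 10*sin(a)^2 + 73*cos(a)/4 + 3*cos(3*a)/4 + 19)/(cos(a) + 1)^3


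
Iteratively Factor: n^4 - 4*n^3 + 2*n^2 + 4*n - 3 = (n - 1)*(n^3 - 3*n^2 - n + 3) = (n - 3)*(n - 1)*(n^2 - 1) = (n - 3)*(n - 1)*(n + 1)*(n - 1)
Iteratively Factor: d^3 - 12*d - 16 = (d + 2)*(d^2 - 2*d - 8) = (d + 2)^2*(d - 4)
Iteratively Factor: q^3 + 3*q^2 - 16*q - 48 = (q + 3)*(q^2 - 16) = (q + 3)*(q + 4)*(q - 4)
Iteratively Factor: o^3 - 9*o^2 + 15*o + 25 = (o - 5)*(o^2 - 4*o - 5) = (o - 5)^2*(o + 1)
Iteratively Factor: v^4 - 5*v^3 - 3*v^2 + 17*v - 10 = (v - 5)*(v^3 - 3*v + 2) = (v - 5)*(v - 1)*(v^2 + v - 2) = (v - 5)*(v - 1)^2*(v + 2)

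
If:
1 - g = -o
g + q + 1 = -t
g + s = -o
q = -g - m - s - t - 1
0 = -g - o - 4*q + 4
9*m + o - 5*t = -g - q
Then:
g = -5/44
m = -27/22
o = -49/44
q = 115/88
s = 27/22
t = -193/88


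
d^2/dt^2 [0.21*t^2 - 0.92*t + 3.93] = 0.420000000000000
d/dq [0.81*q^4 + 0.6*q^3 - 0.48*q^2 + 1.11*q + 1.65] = 3.24*q^3 + 1.8*q^2 - 0.96*q + 1.11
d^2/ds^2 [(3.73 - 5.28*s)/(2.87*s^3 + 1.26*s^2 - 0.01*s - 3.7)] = (-260.944992*s^5 + 254.122428*s^4 + 198.746688*s^3 - 637.931658*s^2 + 89.679072*s + 35.169986)/(23.639903*s^9 + 31.135482*s^8 + 13.422129*s^7 - 89.646186*s^6 - 80.326407*s^5 - 16.984842*s^4 + 118.150619*s^3 + 51.74709*s^2 - 0.4107*s - 50.653)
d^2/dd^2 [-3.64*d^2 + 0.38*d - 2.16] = -7.28000000000000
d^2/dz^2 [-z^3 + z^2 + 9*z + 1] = 2 - 6*z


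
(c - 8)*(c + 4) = c^2 - 4*c - 32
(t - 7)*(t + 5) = t^2 - 2*t - 35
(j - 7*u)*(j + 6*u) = j^2 - j*u - 42*u^2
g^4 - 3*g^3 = g^3*(g - 3)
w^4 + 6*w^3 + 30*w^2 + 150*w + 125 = (w + 1)*(w + 5)*(w - 5*I)*(w + 5*I)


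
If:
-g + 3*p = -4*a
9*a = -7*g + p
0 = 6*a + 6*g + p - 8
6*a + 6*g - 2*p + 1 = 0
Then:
No Solution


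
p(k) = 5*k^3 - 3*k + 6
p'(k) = 15*k^2 - 3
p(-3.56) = -208.91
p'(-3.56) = 187.10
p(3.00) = 132.00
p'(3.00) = 132.00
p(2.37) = 65.45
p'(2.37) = 81.25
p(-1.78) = -16.86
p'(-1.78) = 44.53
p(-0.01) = 6.03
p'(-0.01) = -3.00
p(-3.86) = -269.98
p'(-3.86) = 220.49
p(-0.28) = 6.73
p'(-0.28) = -1.82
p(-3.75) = -246.42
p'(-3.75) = 207.94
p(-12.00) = -8598.00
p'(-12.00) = 2157.00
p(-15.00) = -16824.00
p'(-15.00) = 3372.00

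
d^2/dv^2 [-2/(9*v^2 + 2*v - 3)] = 4*(81*v^2 + 18*v - 4*(9*v + 1)^2 - 27)/(9*v^2 + 2*v - 3)^3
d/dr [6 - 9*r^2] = -18*r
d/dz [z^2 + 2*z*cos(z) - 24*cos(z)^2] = -2*z*sin(z) + 2*z + 24*sin(2*z) + 2*cos(z)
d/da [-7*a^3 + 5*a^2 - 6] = a*(10 - 21*a)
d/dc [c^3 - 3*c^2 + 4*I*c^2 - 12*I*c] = 3*c^2 + c*(-6 + 8*I) - 12*I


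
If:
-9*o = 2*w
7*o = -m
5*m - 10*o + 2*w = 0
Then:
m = 0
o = 0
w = 0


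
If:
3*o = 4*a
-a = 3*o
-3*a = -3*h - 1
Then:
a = 0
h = -1/3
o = 0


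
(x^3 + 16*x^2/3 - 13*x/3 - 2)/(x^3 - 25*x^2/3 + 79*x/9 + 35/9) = 3*(x^2 + 5*x - 6)/(3*x^2 - 26*x + 35)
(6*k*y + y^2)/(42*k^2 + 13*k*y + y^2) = y/(7*k + y)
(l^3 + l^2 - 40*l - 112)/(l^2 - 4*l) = (l^3 + l^2 - 40*l - 112)/(l*(l - 4))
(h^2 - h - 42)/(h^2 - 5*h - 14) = (h + 6)/(h + 2)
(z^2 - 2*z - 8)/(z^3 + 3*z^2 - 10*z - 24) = (z - 4)/(z^2 + z - 12)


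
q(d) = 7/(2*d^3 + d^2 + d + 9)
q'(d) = 7*(-6*d^2 - 2*d - 1)/(2*d^3 + d^2 + d + 9)^2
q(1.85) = 0.26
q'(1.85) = -0.24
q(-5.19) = -0.03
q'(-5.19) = -0.02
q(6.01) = 0.01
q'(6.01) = -0.01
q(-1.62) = 4.66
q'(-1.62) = -41.94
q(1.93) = 0.24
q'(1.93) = -0.23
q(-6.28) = -0.02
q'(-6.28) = -0.01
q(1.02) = 0.53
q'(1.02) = -0.37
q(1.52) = 0.35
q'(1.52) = -0.32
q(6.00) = 0.01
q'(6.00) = -0.00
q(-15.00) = 0.00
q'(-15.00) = 0.00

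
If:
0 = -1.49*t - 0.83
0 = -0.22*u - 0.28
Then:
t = -0.56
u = -1.27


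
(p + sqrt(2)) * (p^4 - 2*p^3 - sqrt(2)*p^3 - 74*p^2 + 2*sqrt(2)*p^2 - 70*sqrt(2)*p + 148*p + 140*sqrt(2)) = p^5 - 2*p^4 - 76*p^3 - 144*sqrt(2)*p^2 + 152*p^2 - 140*p + 288*sqrt(2)*p + 280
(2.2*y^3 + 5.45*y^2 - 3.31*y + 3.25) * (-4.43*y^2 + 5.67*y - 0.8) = -9.746*y^5 - 11.6695*y^4 + 43.8048*y^3 - 37.5252*y^2 + 21.0755*y - 2.6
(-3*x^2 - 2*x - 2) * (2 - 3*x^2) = 9*x^4 + 6*x^3 - 4*x - 4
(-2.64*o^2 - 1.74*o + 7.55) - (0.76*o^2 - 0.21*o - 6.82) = -3.4*o^2 - 1.53*o + 14.37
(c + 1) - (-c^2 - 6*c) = c^2 + 7*c + 1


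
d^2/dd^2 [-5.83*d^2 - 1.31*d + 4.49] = -11.6600000000000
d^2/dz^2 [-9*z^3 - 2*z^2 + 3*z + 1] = -54*z - 4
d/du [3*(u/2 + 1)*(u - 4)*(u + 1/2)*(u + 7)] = 6*u^3 + 99*u^2/4 - 117*u/2 - 201/2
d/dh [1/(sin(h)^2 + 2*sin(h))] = -2*(sin(h) + 1)*cos(h)/((sin(h) + 2)^2*sin(h)^2)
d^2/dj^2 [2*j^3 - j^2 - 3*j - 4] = 12*j - 2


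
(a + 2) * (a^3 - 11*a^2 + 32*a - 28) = a^4 - 9*a^3 + 10*a^2 + 36*a - 56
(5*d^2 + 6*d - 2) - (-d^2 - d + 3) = 6*d^2 + 7*d - 5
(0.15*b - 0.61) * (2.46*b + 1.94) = 0.369*b^2 - 1.2096*b - 1.1834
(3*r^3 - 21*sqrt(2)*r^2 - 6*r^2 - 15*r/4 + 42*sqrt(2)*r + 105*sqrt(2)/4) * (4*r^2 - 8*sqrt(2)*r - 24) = 12*r^5 - 108*sqrt(2)*r^4 - 24*r^4 + 249*r^3 + 216*sqrt(2)*r^3 - 528*r^2 + 639*sqrt(2)*r^2 - 1008*sqrt(2)*r - 330*r - 630*sqrt(2)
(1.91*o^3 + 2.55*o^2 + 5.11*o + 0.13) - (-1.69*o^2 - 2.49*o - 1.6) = 1.91*o^3 + 4.24*o^2 + 7.6*o + 1.73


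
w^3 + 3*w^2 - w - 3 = (w - 1)*(w + 1)*(w + 3)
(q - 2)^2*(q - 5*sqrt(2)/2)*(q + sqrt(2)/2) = q^4 - 4*q^3 - 2*sqrt(2)*q^3 + 3*q^2/2 + 8*sqrt(2)*q^2 - 8*sqrt(2)*q + 10*q - 10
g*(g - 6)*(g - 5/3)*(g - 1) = g^4 - 26*g^3/3 + 53*g^2/3 - 10*g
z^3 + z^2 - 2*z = z*(z - 1)*(z + 2)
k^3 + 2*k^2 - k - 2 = (k - 1)*(k + 1)*(k + 2)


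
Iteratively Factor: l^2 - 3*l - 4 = (l - 4)*(l + 1)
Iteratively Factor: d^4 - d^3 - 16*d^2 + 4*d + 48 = (d + 2)*(d^3 - 3*d^2 - 10*d + 24) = (d - 2)*(d + 2)*(d^2 - d - 12) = (d - 4)*(d - 2)*(d + 2)*(d + 3)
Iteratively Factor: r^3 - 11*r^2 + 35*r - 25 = (r - 1)*(r^2 - 10*r + 25) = (r - 5)*(r - 1)*(r - 5)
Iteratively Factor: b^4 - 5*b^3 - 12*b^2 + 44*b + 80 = (b - 4)*(b^3 - b^2 - 16*b - 20) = (b - 5)*(b - 4)*(b^2 + 4*b + 4) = (b - 5)*(b - 4)*(b + 2)*(b + 2)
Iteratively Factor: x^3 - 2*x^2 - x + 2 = (x - 1)*(x^2 - x - 2) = (x - 1)*(x + 1)*(x - 2)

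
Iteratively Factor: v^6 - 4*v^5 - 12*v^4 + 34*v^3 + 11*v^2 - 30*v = (v + 3)*(v^5 - 7*v^4 + 9*v^3 + 7*v^2 - 10*v) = (v + 1)*(v + 3)*(v^4 - 8*v^3 + 17*v^2 - 10*v) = (v - 2)*(v + 1)*(v + 3)*(v^3 - 6*v^2 + 5*v) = v*(v - 2)*(v + 1)*(v + 3)*(v^2 - 6*v + 5) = v*(v - 2)*(v - 1)*(v + 1)*(v + 3)*(v - 5)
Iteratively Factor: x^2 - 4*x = (x)*(x - 4)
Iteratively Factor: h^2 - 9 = (h - 3)*(h + 3)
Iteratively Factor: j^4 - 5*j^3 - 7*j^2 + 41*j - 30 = (j + 3)*(j^3 - 8*j^2 + 17*j - 10) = (j - 5)*(j + 3)*(j^2 - 3*j + 2) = (j - 5)*(j - 2)*(j + 3)*(j - 1)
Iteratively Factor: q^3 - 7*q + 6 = (q + 3)*(q^2 - 3*q + 2) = (q - 1)*(q + 3)*(q - 2)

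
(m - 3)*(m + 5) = m^2 + 2*m - 15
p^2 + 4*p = p*(p + 4)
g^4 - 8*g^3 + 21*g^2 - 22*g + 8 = (g - 4)*(g - 2)*(g - 1)^2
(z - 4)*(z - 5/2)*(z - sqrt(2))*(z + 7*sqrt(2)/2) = z^4 - 13*z^3/2 + 5*sqrt(2)*z^3/2 - 65*sqrt(2)*z^2/4 + 3*z^2 + 25*sqrt(2)*z + 91*z/2 - 70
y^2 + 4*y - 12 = (y - 2)*(y + 6)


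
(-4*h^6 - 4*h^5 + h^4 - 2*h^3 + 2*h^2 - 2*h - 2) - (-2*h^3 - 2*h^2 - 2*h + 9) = -4*h^6 - 4*h^5 + h^4 + 4*h^2 - 11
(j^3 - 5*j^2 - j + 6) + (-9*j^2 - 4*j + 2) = j^3 - 14*j^2 - 5*j + 8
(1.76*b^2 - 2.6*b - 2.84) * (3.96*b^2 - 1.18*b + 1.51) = 6.9696*b^4 - 12.3728*b^3 - 5.5208*b^2 - 0.574800000000001*b - 4.2884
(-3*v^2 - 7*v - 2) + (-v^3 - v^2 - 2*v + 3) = -v^3 - 4*v^2 - 9*v + 1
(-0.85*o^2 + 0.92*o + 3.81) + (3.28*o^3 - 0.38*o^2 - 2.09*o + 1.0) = 3.28*o^3 - 1.23*o^2 - 1.17*o + 4.81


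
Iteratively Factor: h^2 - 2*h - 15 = (h + 3)*(h - 5)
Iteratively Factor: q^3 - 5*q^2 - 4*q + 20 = (q - 5)*(q^2 - 4) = (q - 5)*(q + 2)*(q - 2)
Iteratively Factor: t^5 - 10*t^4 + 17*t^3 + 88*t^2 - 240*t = (t)*(t^4 - 10*t^3 + 17*t^2 + 88*t - 240) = t*(t - 4)*(t^3 - 6*t^2 - 7*t + 60) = t*(t - 4)^2*(t^2 - 2*t - 15) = t*(t - 5)*(t - 4)^2*(t + 3)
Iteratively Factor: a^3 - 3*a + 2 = (a - 1)*(a^2 + a - 2) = (a - 1)^2*(a + 2)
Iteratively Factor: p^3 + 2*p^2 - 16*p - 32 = (p - 4)*(p^2 + 6*p + 8) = (p - 4)*(p + 2)*(p + 4)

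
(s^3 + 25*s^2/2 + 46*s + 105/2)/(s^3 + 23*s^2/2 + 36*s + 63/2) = (2*s + 5)/(2*s + 3)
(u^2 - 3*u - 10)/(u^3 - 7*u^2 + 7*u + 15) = (u + 2)/(u^2 - 2*u - 3)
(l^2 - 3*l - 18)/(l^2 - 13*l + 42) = (l + 3)/(l - 7)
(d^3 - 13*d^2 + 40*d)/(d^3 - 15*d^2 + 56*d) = (d - 5)/(d - 7)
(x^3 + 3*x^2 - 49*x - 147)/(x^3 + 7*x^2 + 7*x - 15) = (x^2 - 49)/(x^2 + 4*x - 5)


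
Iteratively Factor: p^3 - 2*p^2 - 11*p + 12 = (p - 4)*(p^2 + 2*p - 3) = (p - 4)*(p + 3)*(p - 1)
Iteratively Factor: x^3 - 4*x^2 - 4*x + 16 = (x + 2)*(x^2 - 6*x + 8) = (x - 4)*(x + 2)*(x - 2)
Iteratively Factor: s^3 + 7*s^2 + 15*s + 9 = (s + 3)*(s^2 + 4*s + 3) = (s + 3)^2*(s + 1)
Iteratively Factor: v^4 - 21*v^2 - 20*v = (v + 4)*(v^3 - 4*v^2 - 5*v) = (v + 1)*(v + 4)*(v^2 - 5*v) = (v - 5)*(v + 1)*(v + 4)*(v)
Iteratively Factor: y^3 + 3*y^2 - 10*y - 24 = (y + 2)*(y^2 + y - 12) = (y + 2)*(y + 4)*(y - 3)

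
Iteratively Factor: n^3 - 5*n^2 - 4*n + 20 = (n - 5)*(n^2 - 4) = (n - 5)*(n - 2)*(n + 2)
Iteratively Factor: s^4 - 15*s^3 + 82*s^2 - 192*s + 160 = (s - 4)*(s^3 - 11*s^2 + 38*s - 40) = (s - 4)^2*(s^2 - 7*s + 10) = (s - 4)^2*(s - 2)*(s - 5)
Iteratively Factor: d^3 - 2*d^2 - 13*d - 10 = (d - 5)*(d^2 + 3*d + 2) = (d - 5)*(d + 2)*(d + 1)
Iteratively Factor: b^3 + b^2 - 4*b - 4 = (b + 2)*(b^2 - b - 2) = (b + 1)*(b + 2)*(b - 2)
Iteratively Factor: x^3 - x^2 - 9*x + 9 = (x - 1)*(x^2 - 9) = (x - 3)*(x - 1)*(x + 3)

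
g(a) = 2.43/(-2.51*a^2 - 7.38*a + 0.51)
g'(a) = 2.43*(5.02*a + 7.38)/(-2.51*a^2 - 7.38*a + 0.51)^2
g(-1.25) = 0.42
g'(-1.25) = 0.08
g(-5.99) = -0.05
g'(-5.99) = -0.03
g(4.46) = -0.03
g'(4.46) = 0.01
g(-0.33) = 0.91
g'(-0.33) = 1.95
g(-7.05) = -0.03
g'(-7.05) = -0.01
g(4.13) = -0.03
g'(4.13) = 0.01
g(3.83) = -0.04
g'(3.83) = 0.02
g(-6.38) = -0.04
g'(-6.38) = -0.02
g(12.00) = -0.01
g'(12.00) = 0.00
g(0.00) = 4.76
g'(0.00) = 68.95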